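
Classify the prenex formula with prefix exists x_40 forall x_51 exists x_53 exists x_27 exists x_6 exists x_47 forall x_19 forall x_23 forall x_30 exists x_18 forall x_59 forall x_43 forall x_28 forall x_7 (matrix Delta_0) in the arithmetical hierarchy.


Leading quantifier is exists, so the class is Sigma.
Number of quantifier blocks = alternations + 1 = 5 + 1 = 6.
Classification: Sigma_6

Sigma_6


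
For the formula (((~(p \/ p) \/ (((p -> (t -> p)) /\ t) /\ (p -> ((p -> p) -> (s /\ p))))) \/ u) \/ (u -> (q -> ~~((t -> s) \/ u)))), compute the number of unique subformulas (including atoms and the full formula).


Formula: (((~(p \/ p) \/ (((p -> (t -> p)) /\ t) /\ (p -> ((p -> p) -> (s /\ p))))) \/ u) \/ (u -> (q -> ~~((t -> s) \/ u))))
Subformulas found:
  1. u
  2. s
  3. q
  4. t
  5. p
  6. (p \/ p)
  7. (s /\ p)
  8. (t -> s)
  9. (p -> p)
  10. (t -> p)
  11. ~(p \/ p)
  12. (p -> (t -> p))
  13. ((t -> s) \/ u)
  14. ~((t -> s) \/ u)
  15. ~~((t -> s) \/ u)
  16. ((p -> p) -> (s /\ p))
  17. ((p -> (t -> p)) /\ t)
  18. (q -> ~~((t -> s) \/ u))
  19. (p -> ((p -> p) -> (s /\ p)))
  20. (u -> (q -> ~~((t -> s) \/ u)))
  21. (((p -> (t -> p)) /\ t) /\ (p -> ((p -> p) -> (s /\ p))))
  22. (~(p \/ p) \/ (((p -> (t -> p)) /\ t) /\ (p -> ((p -> p) -> (s /\ p)))))
  23. ((~(p \/ p) \/ (((p -> (t -> p)) /\ t) /\ (p -> ((p -> p) -> (s /\ p))))) \/ u)
  24. (((~(p \/ p) \/ (((p -> (t -> p)) /\ t) /\ (p -> ((p -> p) -> (s /\ p))))) \/ u) \/ (u -> (q -> ~~((t -> s) \/ u))))
Total distinct subformulas = 24

24


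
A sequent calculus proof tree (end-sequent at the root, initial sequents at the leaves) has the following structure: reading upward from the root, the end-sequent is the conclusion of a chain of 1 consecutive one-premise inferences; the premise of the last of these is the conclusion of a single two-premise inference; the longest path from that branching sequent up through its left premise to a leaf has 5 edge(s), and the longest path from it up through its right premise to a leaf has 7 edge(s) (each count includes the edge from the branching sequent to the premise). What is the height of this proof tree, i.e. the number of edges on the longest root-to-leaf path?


Longest path through the left premise: 5 edges (measured from the branching sequent)
Longest path through the right premise: 7 edges
Height of the subtree rooted at the branching sequent: max(5, 7) = 7
The branching sequent sits 1 edges above the root (the chain of one-premise inferences), so height = 7 + 1 = 8

8


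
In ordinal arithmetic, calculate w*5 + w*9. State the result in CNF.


Ordinal addition w*5 + w*9:
Both terms have the same exponent 1.
w^e*c + w^e*d = w^e*(c+d).
Result = w^1*(5+9) = w*14

w*14


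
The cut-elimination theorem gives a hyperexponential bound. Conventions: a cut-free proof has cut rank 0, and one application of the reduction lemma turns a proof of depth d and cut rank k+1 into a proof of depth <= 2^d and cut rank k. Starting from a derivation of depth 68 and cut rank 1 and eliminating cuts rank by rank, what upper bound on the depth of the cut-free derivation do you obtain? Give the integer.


Each rank reduction sends depth d to at most 2^d; cut rank r needs r reductions.
2_0(68) = 68
2_1(68) = 2^68 = 295147905179352825856
Cut-free depth bound = 295147905179352825856

295147905179352825856


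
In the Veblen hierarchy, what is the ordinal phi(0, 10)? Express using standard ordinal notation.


phi(0, 10):
phi(0, beta) = omega^beta by definition.
phi(0, 10) = omega^10

omega^10


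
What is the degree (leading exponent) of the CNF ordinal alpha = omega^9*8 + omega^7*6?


CNF: omega^9*8 + omega^7*6
The leading term is omega^9*8, which has exponent 9.

9


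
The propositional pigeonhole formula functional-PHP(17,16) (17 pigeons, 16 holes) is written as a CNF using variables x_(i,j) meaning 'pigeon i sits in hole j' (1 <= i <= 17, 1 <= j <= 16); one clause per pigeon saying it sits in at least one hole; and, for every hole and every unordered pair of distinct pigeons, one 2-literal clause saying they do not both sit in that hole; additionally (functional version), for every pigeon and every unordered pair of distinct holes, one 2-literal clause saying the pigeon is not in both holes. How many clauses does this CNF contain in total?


functional-PHP(17,16): 17 pigeons, 16 holes, 17*16 = 272 variables.
- pigeon clauses: one per pigeon -> 17 clauses
- hole clauses: 16 holes * C(17,2) = 16 * 136 -> 2176 clauses
- functional clauses: 17 pigeons * C(16,2) = 17 * 120 -> 2040 clauses
Total clauses = 17 + 2176 + 2040 = 4233

4233


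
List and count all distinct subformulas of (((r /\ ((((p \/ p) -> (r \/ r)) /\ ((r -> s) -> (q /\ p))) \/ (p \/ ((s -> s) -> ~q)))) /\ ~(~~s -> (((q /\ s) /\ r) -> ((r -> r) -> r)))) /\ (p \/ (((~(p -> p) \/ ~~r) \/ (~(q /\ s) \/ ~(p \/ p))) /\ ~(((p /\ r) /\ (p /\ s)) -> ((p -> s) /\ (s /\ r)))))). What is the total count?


Formula: (((r /\ ((((p \/ p) -> (r \/ r)) /\ ((r -> s) -> (q /\ p))) \/ (p \/ ((s -> s) -> ~q)))) /\ ~(~~s -> (((q /\ s) /\ r) -> ((r -> r) -> r)))) /\ (p \/ (((~(p -> p) \/ ~~r) \/ (~(q /\ s) \/ ~(p \/ p))) /\ ~(((p /\ r) /\ (p /\ s)) -> ((p -> s) /\ (s /\ r))))))
Subformulas found:
  1. r
  2. p
  3. q
  4. s
  5. ~s
  6. ~r
  7. ~q
  8. ~~s
  9. ~~r
  10. (q /\ p)
  11. (p /\ r)
  12. (s /\ r)
  13. (r \/ r)
  14. (r -> r)
  15. (p -> p)
  16. (p \/ p)
  17. (p /\ s)
  18. (p -> s)
  19. (q /\ s)
  20. (r -> s)
  21. (s -> s)
  22. ~(p -> p)
  23. ~(q /\ s)
  24. ~(p \/ p)
  25. ((r -> r) -> r)
  26. ((q /\ s) /\ r)
  27. ((s -> s) -> ~q)
  28. (~(p -> p) \/ ~~r)
  29. ((p /\ r) /\ (p /\ s))
  30. ((p \/ p) -> (r \/ r))
  31. ((p -> s) /\ (s /\ r))
  32. ((r -> s) -> (q /\ p))
  33. (p \/ ((s -> s) -> ~q))
  34. (~(q /\ s) \/ ~(p \/ p))
  35. (((q /\ s) /\ r) -> ((r -> r) -> r))
  36. (~~s -> (((q /\ s) /\ r) -> ((r -> r) -> r)))
  37. ~(~~s -> (((q /\ s) /\ r) -> ((r -> r) -> r)))
  38. ((~(p -> p) \/ ~~r) \/ (~(q /\ s) \/ ~(p \/ p)))
  39. (((p /\ r) /\ (p /\ s)) -> ((p -> s) /\ (s /\ r)))
  40. (((p \/ p) -> (r \/ r)) /\ ((r -> s) -> (q /\ p)))
  41. ~(((p /\ r) /\ (p /\ s)) -> ((p -> s) /\ (s /\ r)))
  42. ((((p \/ p) -> (r \/ r)) /\ ((r -> s) -> (q /\ p))) \/ (p \/ ((s -> s) -> ~q)))
  43. (r /\ ((((p \/ p) -> (r \/ r)) /\ ((r -> s) -> (q /\ p))) \/ (p \/ ((s -> s) -> ~q))))
  44. (((~(p -> p) \/ ~~r) \/ (~(q /\ s) \/ ~(p \/ p))) /\ ~(((p /\ r) /\ (p /\ s)) -> ((p -> s) /\ (s /\ r))))
  45. (p \/ (((~(p -> p) \/ ~~r) \/ (~(q /\ s) \/ ~(p \/ p))) /\ ~(((p /\ r) /\ (p /\ s)) -> ((p -> s) /\ (s /\ r)))))
  46. ((r /\ ((((p \/ p) -> (r \/ r)) /\ ((r -> s) -> (q /\ p))) \/ (p \/ ((s -> s) -> ~q)))) /\ ~(~~s -> (((q /\ s) /\ r) -> ((r -> r) -> r))))
  47. (((r /\ ((((p \/ p) -> (r \/ r)) /\ ((r -> s) -> (q /\ p))) \/ (p \/ ((s -> s) -> ~q)))) /\ ~(~~s -> (((q /\ s) /\ r) -> ((r -> r) -> r)))) /\ (p \/ (((~(p -> p) \/ ~~r) \/ (~(q /\ s) \/ ~(p \/ p))) /\ ~(((p /\ r) /\ (p /\ s)) -> ((p -> s) /\ (s /\ r))))))
Total distinct subformulas = 47

47


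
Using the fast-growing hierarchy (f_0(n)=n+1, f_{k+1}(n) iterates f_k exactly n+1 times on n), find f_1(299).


f_1(299) = f_0^300(299)
f_0 adds 1 each time, applied 300 times.
f_1(299) = 299 + 300 = 599

599


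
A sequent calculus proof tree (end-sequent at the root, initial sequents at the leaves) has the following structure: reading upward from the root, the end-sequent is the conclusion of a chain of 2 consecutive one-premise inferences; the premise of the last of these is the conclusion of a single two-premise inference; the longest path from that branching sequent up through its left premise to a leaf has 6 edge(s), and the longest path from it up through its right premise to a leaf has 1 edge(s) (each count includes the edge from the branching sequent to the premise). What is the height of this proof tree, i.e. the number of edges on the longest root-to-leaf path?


Longest path through the left premise: 6 edges (measured from the branching sequent)
Longest path through the right premise: 1 edges
Height of the subtree rooted at the branching sequent: max(6, 1) = 6
The branching sequent sits 2 edges above the root (the chain of one-premise inferences), so height = 6 + 2 = 8

8


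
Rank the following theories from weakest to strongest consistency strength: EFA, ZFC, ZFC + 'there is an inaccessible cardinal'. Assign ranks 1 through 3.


Ordering by consistency strength:
1. EFA
2. ZFC
3. ZFC + 'there is an inaccessible cardinal'


EFA=1, ZFC=2, ZFC + 'there is an inaccessible cardinal'=3


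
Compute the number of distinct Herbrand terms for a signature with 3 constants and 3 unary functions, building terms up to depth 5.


Herbrand terms by depth:
Depth 0: 3 constants
Depth 1: 9 new terms (running total: 12)
Depth 2: 27 new terms (running total: 39)
Depth 3: 81 new terms (running total: 120)
Depth 4: 243 new terms (running total: 363)
Depth 5: 729 new terms (running total: 1092)
Total distinct ground terms = 1092

1092


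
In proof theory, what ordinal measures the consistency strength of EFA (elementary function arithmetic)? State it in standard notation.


The proof-theoretic ordinal of EFA (elementary function arithmetic) is a standard result in ordinal analysis.
This ordinal is the supremum of order types of primitive recursive well-orderings
that the theory can prove to be well-ordered.
For EFA (elementary function arithmetic), the proof-theoretic ordinal is omega^3.

omega^3


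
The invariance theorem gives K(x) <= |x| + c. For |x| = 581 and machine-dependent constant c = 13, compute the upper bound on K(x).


K(x) <= |x| + c = 581 + 13 = 594

594


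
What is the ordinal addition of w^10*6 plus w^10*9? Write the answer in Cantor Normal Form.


Ordinal addition w^10*6 + w^10*9:
Both terms have the same exponent 10.
w^e*c + w^e*d = w^e*(c+d).
Result = w^10*(6+9) = w^10*15

w^10*15


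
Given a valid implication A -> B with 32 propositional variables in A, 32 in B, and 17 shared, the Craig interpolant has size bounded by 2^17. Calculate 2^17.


Shared atoms = 17
Craig interpolant size bound = 2^17
= 131072

131072


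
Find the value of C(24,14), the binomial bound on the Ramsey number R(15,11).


R(15,11) <= C(15+11-2, 15-1) = C(24, 14)
C(24, 14) = 24! / (14! * 10!)
= 1961256

1961256


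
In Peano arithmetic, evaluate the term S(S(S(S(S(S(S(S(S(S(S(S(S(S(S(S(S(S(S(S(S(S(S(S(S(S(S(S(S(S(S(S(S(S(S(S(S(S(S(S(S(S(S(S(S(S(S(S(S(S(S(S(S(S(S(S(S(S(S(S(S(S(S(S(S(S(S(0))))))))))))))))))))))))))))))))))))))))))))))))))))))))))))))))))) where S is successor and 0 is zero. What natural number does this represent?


Counting successors applied to 0:
67 applications of S to 0 = 67

67


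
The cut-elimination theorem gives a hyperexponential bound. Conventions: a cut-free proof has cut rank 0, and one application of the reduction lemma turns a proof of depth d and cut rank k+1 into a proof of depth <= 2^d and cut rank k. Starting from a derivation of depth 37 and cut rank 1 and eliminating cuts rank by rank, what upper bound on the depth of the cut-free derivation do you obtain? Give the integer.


Each rank reduction sends depth d to at most 2^d; cut rank r needs r reductions.
2_0(37) = 37
2_1(37) = 2^37 = 137438953472
Cut-free depth bound = 137438953472

137438953472


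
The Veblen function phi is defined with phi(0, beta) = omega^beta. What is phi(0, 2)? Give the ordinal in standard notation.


phi(0, 2):
phi(0, beta) = omega^beta by definition.
phi(0, 2) = omega^2

omega^2


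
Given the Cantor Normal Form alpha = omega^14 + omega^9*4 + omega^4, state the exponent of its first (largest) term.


CNF: omega^14 + omega^9*4 + omega^4
The leading term is omega^14, which has exponent 14.

14


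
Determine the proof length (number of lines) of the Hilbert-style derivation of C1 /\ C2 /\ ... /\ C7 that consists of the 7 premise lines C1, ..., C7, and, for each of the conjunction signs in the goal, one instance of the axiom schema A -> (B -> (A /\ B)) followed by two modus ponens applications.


Conjoining 7 premises:
- 7 premise lines
- the goal has 6 conjunction signs; each costs 1 axiom instance + 2 MP = 3 lines: 3 * 6 = 18
Total = 7 + 18 = 25 lines.

25


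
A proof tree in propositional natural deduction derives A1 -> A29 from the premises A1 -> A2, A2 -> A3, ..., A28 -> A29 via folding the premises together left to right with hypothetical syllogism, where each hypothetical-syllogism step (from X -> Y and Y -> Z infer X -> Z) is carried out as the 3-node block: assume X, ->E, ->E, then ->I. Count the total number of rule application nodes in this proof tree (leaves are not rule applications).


There are 28 premises in the chain. The first HS step combines premises 1 and 2; each further premise needs one more HS step.
So 28 premises require 28 - 1 = 27 hypothetical-syllogism steps.
Each HS step uses 3 inference nodes (->E, ->E, ->I).
27 * 3 = 81 total inference nodes.

81


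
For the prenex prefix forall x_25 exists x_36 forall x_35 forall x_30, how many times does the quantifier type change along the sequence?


Walk the prefix and count type changes:
  position 1: forall -> exists <-- alternation
  position 2: exists -> forall <-- alternation
  position 3: forall -> forall
Total alternations = 2

2


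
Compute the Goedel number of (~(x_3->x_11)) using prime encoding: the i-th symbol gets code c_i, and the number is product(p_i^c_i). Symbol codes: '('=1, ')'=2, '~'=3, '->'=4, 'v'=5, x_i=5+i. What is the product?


Formula: (~(x_3->x_11))
Symbol codes: [1, 3, 1, 8, 4, 16, 2, 2]
Primes: [2, 3, 5, 7, 11, 13, 17, 19]
p_1^1 = 2^1 = 2
p_2^3 = 3^3 = 27
p_3^1 = 5^1 = 5
p_4^8 = 7^8 = 5764801
p_5^4 = 11^4 = 14641
p_6^16 = 13^16 = 665416609183179841
p_7^2 = 17^2 = 289
p_8^2 = 19^2 = 361
Product = 1582040169599032806308799518874739230

1582040169599032806308799518874739230


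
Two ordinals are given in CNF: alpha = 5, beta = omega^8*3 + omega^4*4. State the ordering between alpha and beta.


Compare term by term from highest exponent:
alpha = 5
beta = omega^8*3 + omega^4*4
Term 1: alpha has omega^0*5, beta has omega^8*3
Term 2: alpha has omega^0*0, beta has omega^4*4
Result: alpha < beta

alpha < beta


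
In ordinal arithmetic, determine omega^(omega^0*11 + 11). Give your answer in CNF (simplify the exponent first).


omega^(omega^0*11 + 11):
omega^0 = 1, so the exponent is 11 + 11 = 22 (finite ordinal addition).
Result = omega^22, already a single CNF term.

omega^22


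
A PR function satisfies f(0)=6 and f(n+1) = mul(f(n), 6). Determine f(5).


f(0) = 6
f(1) = mul(f(0), 6) = mul(6, 6) = 36
f(2) = mul(f(1), 6) = mul(36, 6) = 216
f(3) = mul(f(2), 6) = mul(216, 6) = 1296
f(4) = mul(f(3), 6) = mul(1296, 6) = 7776
f(5) = mul(f(4), 6) = mul(7776, 6) = 46656


46656


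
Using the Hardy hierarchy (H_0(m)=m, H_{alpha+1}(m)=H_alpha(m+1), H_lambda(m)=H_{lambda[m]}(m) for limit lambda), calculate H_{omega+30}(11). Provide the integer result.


H_{omega+30}(11):
Unwind the 30 successor steps: H_{omega+30}(11) = H_omega(11+30) = H_omega(41).
H_omega(m) = H_m(m) = m + m = 2m.
Result = 2 * 41 = 82

82


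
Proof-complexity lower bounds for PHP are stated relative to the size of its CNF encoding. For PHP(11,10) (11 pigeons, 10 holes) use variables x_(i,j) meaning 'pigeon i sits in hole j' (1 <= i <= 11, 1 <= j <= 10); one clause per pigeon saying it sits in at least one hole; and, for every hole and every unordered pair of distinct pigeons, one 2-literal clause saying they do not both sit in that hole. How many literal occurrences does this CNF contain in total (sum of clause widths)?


PHP(11,10): 11 pigeons, 10 holes, 11*10 = 110 variables.
- pigeon clauses: one per pigeon -> 11 clauses of width 10 -> 110 literals
- hole clauses: 10 holes * C(11,2) = 10 * 55 -> 550 clauses of width 2 -> 1100 literals
Total literal occurrences = 110 + 1100 = 1210

1210


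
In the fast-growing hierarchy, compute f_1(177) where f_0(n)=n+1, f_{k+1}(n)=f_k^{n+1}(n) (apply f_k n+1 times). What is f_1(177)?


f_1(177) = f_0^178(177)
f_0 adds 1 each time, applied 178 times.
f_1(177) = 177 + 178 = 355

355


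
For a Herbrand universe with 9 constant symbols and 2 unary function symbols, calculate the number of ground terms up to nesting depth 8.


Herbrand terms by depth:
Depth 0: 9 constants
Depth 1: 18 new terms (running total: 27)
Depth 2: 36 new terms (running total: 63)
Depth 3: 72 new terms (running total: 135)
Depth 4: 144 new terms (running total: 279)
Depth 5: 288 new terms (running total: 567)
Depth 6: 576 new terms (running total: 1143)
Depth 7: 1152 new terms (running total: 2295)
Depth 8: 2304 new terms (running total: 4599)
Total distinct ground terms = 4599

4599


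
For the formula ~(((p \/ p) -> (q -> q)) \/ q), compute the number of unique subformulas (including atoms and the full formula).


Formula: ~(((p \/ p) -> (q -> q)) \/ q)
Subformulas found:
  1. q
  2. p
  3. (p \/ p)
  4. (q -> q)
  5. ((p \/ p) -> (q -> q))
  6. (((p \/ p) -> (q -> q)) \/ q)
  7. ~(((p \/ p) -> (q -> q)) \/ q)
Total distinct subformulas = 7

7


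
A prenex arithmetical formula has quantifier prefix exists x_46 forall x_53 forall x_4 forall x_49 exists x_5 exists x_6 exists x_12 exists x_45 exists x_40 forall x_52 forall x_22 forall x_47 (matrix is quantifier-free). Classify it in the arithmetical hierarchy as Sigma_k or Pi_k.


Leading quantifier is exists, so the class is Sigma.
Number of quantifier blocks = alternations + 1 = 3 + 1 = 4.
Classification: Sigma_4

Sigma_4


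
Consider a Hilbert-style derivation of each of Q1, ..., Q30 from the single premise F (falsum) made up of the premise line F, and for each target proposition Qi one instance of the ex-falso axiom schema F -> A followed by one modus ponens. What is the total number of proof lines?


Ex falso, line by line:
- 1 premise line (F)
- 30 targets, each needing 1 axiom instance (F -> Qi) + 1 MP = 2 lines: 2 * 30 = 60
Total = 1 + 60 = 61 lines.

61


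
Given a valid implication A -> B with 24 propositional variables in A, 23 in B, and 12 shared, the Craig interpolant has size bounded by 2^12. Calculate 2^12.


Shared atoms = 12
Craig interpolant size bound = 2^12
= 4096

4096


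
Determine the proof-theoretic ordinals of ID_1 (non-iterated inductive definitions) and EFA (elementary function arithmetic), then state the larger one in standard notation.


Proof-theoretic ordinal of ID_1 (non-iterated inductive definitions): psi_0(epsilon_{Omega+1})
Proof-theoretic ordinal of EFA (elementary function arithmetic): omega^3
Comparing: omega^3 < psi_0(epsilon_{Omega+1}).
The larger ordinal is psi_0(epsilon_{Omega+1}) (from ID_1 (non-iterated inductive definitions)).

psi_0(epsilon_{Omega+1})


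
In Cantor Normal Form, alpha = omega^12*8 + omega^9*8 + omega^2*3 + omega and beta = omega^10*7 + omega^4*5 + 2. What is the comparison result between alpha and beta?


Compare term by term from highest exponent:
alpha = omega^12*8 + omega^9*8 + omega^2*3 + omega
beta = omega^10*7 + omega^4*5 + 2
Term 1: alpha has omega^12*8, beta has omega^10*7
Term 2: alpha has omega^9*8, beta has omega^4*5
Term 3: alpha has omega^2*3, beta has omega^0*2
Term 4: alpha has omega^1*1, beta has omega^0*0
Result: alpha > beta

alpha > beta


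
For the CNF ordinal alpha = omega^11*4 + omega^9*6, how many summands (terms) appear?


CNF: omega^11*4 + omega^9*6
Count the summands separated by '+':
  term 1: omega^11*4
  term 2: omega^9*6
Total terms = 2

2


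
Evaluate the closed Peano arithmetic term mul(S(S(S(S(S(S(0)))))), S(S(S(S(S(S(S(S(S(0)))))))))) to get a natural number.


mul(S^6(0), S^9(0)):
S^6(0) = 6
S^9(0) = 9
6 * 9 = 54

54


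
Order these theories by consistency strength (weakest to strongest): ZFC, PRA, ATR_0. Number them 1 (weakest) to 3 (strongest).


Ordering by consistency strength:
1. PRA
2. ATR_0
3. ZFC


ZFC=3, PRA=1, ATR_0=2


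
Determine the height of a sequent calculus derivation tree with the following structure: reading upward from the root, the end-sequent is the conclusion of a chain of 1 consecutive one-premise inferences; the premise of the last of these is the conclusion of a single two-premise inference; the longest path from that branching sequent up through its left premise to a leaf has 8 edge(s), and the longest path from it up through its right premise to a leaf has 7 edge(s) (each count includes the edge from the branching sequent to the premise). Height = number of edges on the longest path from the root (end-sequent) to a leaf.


Longest path through the left premise: 8 edges (measured from the branching sequent)
Longest path through the right premise: 7 edges
Height of the subtree rooted at the branching sequent: max(8, 7) = 8
The branching sequent sits 1 edges above the root (the chain of one-premise inferences), so height = 8 + 1 = 9

9


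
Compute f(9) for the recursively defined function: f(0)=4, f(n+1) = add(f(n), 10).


f(0) = 4
f(1) = add(f(0), 10) = add(4, 10) = 14
f(2) = add(f(1), 10) = add(14, 10) = 24
f(3) = add(f(2), 10) = add(24, 10) = 34
f(4) = add(f(3), 10) = add(34, 10) = 44
f(5) = add(f(4), 10) = add(44, 10) = 54
f(6) = add(f(5), 10) = add(54, 10) = 64
f(7) = add(f(6), 10) = add(64, 10) = 74
f(8) = add(f(7), 10) = add(74, 10) = 84
f(9) = add(f(8), 10) = add(84, 10) = 94


94


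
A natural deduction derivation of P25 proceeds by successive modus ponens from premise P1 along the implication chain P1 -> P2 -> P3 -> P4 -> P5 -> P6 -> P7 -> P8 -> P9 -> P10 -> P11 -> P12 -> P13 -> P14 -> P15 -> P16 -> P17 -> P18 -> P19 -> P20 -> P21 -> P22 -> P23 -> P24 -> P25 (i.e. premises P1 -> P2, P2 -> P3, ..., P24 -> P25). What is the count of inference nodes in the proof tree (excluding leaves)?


We have a chain: P1 -> P2 -> P3 -> P4 -> P5 -> P6 -> P7 -> P8 -> P9 -> P10 -> P11 -> P12 -> P13 -> P14 -> P15 -> P16 -> P17 -> P18 -> P19 -> P20 -> P21 -> P22 -> P23 -> P24 -> P25.
Each modus ponens application produces the next variable.
The chain has 25 propositions, so 25-1 = 24 modus ponens steps.
Total inference nodes = 24

24


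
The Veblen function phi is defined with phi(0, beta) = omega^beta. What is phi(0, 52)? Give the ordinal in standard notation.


phi(0, 52):
phi(0, beta) = omega^beta by definition.
phi(0, 52) = omega^52

omega^52


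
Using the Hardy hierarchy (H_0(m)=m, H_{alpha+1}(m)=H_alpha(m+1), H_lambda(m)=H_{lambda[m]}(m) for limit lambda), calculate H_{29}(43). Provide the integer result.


H_29(43):
For finite ordinals k, H_k(n) = n + k (each successor step adds 1).
H_29(43) = 43 + 29 = 72

72


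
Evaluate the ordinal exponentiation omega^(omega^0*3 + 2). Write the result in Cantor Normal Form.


omega^(omega^0*3 + 2):
omega^0 = 1, so the exponent is 3 + 2 = 5 (finite ordinal addition).
Result = omega^5, already a single CNF term.

omega^5


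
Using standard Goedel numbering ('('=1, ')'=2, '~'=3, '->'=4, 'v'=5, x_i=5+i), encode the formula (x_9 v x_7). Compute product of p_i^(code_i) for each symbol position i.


Formula: (x_9 v x_7)
Symbol codes: [1, 14, 5, 12, 2]
Primes: [2, 3, 5, 7, 11]
p_1^1 = 2^1 = 2
p_2^14 = 3^14 = 4782969
p_3^5 = 5^5 = 3125
p_4^12 = 7^12 = 13841287201
p_5^2 = 11^2 = 121
Product = 50065600999375325306250

50065600999375325306250


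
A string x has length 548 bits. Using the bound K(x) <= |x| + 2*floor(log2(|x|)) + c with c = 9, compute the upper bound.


floor(log2(548)) = 9
2 * 9 = 18
K(x) <= 548 + 18 + 9 = 575

575


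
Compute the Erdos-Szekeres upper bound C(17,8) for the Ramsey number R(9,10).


R(9,10) <= C(9+10-2, 9-1) = C(17, 8)
C(17, 8) = 17! / (8! * 9!)
= 24310

24310


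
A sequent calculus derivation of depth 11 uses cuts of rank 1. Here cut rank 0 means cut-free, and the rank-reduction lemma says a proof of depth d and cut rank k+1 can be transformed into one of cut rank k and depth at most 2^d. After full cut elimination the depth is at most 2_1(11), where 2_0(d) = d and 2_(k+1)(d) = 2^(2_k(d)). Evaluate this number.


Each rank reduction sends depth d to at most 2^d; cut rank r needs r reductions.
2_0(11) = 11
2_1(11) = 2^11 = 2048
Cut-free depth bound = 2048

2048


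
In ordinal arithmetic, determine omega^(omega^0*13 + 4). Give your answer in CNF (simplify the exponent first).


omega^(omega^0*13 + 4):
omega^0 = 1, so the exponent is 13 + 4 = 17 (finite ordinal addition).
Result = omega^17, already a single CNF term.

omega^17


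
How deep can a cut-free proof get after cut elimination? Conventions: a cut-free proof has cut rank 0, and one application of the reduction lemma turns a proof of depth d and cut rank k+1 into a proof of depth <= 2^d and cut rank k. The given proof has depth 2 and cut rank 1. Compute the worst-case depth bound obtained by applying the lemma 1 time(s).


Each rank reduction sends depth d to at most 2^d; cut rank r needs r reductions.
2_0(2) = 2
2_1(2) = 2^2 = 4
Cut-free depth bound = 4

4


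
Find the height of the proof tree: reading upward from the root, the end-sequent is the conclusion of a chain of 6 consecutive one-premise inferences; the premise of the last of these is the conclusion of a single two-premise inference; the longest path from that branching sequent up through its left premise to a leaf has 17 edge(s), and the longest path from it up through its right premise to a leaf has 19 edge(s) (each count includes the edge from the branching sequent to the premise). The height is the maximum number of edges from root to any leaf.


Longest path through the left premise: 17 edges (measured from the branching sequent)
Longest path through the right premise: 19 edges
Height of the subtree rooted at the branching sequent: max(17, 19) = 19
The branching sequent sits 6 edges above the root (the chain of one-premise inferences), so height = 19 + 6 = 25

25


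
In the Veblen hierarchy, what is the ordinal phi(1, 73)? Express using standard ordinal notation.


phi(1, 73):
phi(1, beta) = epsilon_beta (the beta-th epsilon number).
phi(1, 73) = epsilon_73

epsilon_73


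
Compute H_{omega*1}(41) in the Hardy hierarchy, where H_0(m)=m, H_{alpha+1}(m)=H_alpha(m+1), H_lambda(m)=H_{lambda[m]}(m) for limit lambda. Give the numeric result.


H_{omega*1}(41):
For the Hardy hierarchy, H_{omega*k}(n) = 2^k * n.
2^1 = 2.
2 * 41 = 82

82


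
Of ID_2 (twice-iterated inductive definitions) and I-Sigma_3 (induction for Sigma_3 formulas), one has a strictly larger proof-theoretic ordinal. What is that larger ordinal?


Proof-theoretic ordinal of ID_2 (twice-iterated inductive definitions): psi_0(epsilon_{Omega_2+1})
Proof-theoretic ordinal of I-Sigma_3 (induction for Sigma_3 formulas): omega^(omega^(omega^omega))
Comparing: omega^(omega^(omega^omega)) < psi_0(epsilon_{Omega_2+1}).
The larger ordinal is psi_0(epsilon_{Omega_2+1}) (from ID_2 (twice-iterated inductive definitions)).

psi_0(epsilon_{Omega_2+1})


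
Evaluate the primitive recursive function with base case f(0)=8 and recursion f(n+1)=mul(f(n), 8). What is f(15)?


f(0) = 8
f(1) = mul(f(0), 8) = mul(8, 8) = 64
f(2) = mul(f(1), 8) = mul(64, 8) = 512
f(3) = mul(f(2), 8) = mul(512, 8) = 4096
f(4) = mul(f(3), 8) = mul(4096, 8) = 32768
f(5) = mul(f(4), 8) = mul(32768, 8) = 262144
f(6) = mul(f(5), 8) = mul(262144, 8) = 2097152
f(7) = mul(f(6), 8) = mul(2097152, 8) = 16777216
f(8) = mul(f(7), 8) = mul(16777216, 8) = 134217728
f(9) = mul(f(8), 8) = mul(134217728, 8) = 1073741824
f(10) = mul(f(9), 8) = mul(1073741824, 8) = 8589934592
f(11) = mul(f(10), 8) = mul(8589934592, 8) = 68719476736
f(12) = mul(f(11), 8) = mul(68719476736, 8) = 549755813888
f(13) = mul(f(12), 8) = mul(549755813888, 8) = 4398046511104
f(14) = mul(f(13), 8) = mul(4398046511104, 8) = 35184372088832
f(15) = mul(f(14), 8) = mul(35184372088832, 8) = 281474976710656


281474976710656


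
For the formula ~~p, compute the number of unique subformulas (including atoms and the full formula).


Formula: ~~p
Subformulas found:
  1. p
  2. ~p
  3. ~~p
Total distinct subformulas = 3

3


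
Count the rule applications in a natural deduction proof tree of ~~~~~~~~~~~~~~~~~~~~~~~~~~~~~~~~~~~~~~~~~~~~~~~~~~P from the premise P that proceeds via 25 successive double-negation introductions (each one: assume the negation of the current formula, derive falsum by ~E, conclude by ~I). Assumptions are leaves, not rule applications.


Each double-negation introduction (from C infer ~~C) uses 2 inference nodes: one ~E (C and ~C give falsum) and one ~I (discharge ~C).
25 double negations = 25 * 2 = 50 inference nodes.

50


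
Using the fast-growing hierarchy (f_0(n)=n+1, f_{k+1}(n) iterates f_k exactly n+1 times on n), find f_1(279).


f_1(279) = f_0^280(279)
f_0 adds 1 each time, applied 280 times.
f_1(279) = 279 + 280 = 559

559


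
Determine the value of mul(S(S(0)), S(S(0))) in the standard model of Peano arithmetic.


mul(S^2(0), S^2(0)):
S^2(0) = 2
S^2(0) = 2
2 * 2 = 4

4


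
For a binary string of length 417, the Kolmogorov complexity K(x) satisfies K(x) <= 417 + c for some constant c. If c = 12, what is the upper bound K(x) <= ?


K(x) <= |x| + c = 417 + 12 = 429

429


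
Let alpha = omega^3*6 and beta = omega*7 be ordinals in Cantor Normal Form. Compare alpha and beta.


Compare term by term from highest exponent:
alpha = omega^3*6
beta = omega*7
Term 1: alpha has omega^3*6, beta has omega^1*7
Result: alpha > beta

alpha > beta


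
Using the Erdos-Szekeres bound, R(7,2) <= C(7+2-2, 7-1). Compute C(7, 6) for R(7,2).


R(7,2) <= C(7+2-2, 7-1) = C(7, 6)
C(7, 6) = 7! / (6! * 1!)
= 7

7


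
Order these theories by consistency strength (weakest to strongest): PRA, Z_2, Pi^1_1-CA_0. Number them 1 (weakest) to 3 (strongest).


Ordering by consistency strength:
1. PRA
2. Pi^1_1-CA_0
3. Z_2


PRA=1, Z_2=3, Pi^1_1-CA_0=2


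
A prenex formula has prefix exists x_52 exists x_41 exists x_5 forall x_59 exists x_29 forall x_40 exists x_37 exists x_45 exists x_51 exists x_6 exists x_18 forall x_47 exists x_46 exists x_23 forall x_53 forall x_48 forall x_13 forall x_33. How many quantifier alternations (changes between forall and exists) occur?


Walk the prefix and count type changes:
  position 1: exists -> exists
  position 2: exists -> exists
  position 3: exists -> forall <-- alternation
  position 4: forall -> exists <-- alternation
  position 5: exists -> forall <-- alternation
  position 6: forall -> exists <-- alternation
  position 7: exists -> exists
  position 8: exists -> exists
  position 9: exists -> exists
  position 10: exists -> exists
  position 11: exists -> forall <-- alternation
  position 12: forall -> exists <-- alternation
  position 13: exists -> exists
  position 14: exists -> forall <-- alternation
  position 15: forall -> forall
  position 16: forall -> forall
  position 17: forall -> forall
Total alternations = 7

7


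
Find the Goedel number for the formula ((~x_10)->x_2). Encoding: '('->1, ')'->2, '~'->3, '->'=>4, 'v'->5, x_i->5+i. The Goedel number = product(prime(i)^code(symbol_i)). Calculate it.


Formula: ((~x_10)->x_2)
Symbol codes: [1, 1, 3, 15, 2, 4, 7, 2]
Primes: [2, 3, 5, 7, 11, 13, 17, 19]
p_1^1 = 2^1 = 2
p_2^1 = 3^1 = 3
p_3^3 = 5^3 = 125
p_4^15 = 7^15 = 4747561509943
p_5^2 = 11^2 = 121
p_6^4 = 13^4 = 28561
p_7^7 = 17^7 = 410338673
p_8^2 = 19^2 = 361
Product = 1822805350505939151368691073649250

1822805350505939151368691073649250


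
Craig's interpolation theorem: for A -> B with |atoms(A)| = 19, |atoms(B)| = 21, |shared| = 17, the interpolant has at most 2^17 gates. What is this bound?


Shared atoms = 17
Craig interpolant size bound = 2^17
= 131072

131072


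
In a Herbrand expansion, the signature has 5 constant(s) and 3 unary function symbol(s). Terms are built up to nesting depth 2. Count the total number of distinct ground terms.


Herbrand terms by depth:
Depth 0: 5 constants
Depth 1: 15 new terms (running total: 20)
Depth 2: 45 new terms (running total: 65)
Total distinct ground terms = 65

65


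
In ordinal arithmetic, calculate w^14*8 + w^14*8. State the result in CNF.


Ordinal addition w^14*8 + w^14*8:
Both terms have the same exponent 14.
w^e*c + w^e*d = w^e*(c+d).
Result = w^14*(8+8) = w^14*16

w^14*16


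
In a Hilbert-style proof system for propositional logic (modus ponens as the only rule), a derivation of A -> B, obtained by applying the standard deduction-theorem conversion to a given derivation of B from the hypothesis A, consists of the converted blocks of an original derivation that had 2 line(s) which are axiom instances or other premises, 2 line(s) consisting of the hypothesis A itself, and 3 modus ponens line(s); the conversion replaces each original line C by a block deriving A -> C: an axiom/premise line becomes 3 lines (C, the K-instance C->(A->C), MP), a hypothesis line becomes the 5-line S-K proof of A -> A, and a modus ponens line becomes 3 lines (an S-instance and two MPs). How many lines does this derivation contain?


Deduction-theorem conversion, block by block:
- 2 axiom/premise lines -> 3 lines each = 6
- 2 hypothesis lines -> 5 lines each (identity proof A->A) = 10
- 3 MP lines -> 3 lines each (S-instance, MP, MP) = 9
Total = 6 + 10 + 9 = 25 lines.

25


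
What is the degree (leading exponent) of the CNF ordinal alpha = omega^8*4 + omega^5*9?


CNF: omega^8*4 + omega^5*9
The leading term is omega^8*4, which has exponent 8.

8


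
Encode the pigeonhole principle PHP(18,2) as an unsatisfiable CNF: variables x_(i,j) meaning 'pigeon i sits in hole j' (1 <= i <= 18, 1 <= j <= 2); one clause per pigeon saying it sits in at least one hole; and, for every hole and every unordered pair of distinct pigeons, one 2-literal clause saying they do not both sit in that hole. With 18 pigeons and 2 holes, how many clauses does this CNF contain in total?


PHP(18,2): 18 pigeons, 2 holes, 18*2 = 36 variables.
- pigeon clauses: one per pigeon -> 18 clauses
- hole clauses: 2 holes * C(18,2) = 2 * 153 -> 306 clauses
Total clauses = 18 + 306 = 324

324


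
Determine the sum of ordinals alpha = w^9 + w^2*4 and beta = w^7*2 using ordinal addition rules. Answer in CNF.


Ordinal addition (w^9 + w^2*4) + w^7*2:
alpha's leading term has exponent 9 > beta's exponent 7, so it survives.
alpha's tail term has exponent 2 < beta's exponent 7, so it is absorbed by beta.
In ordinal addition, any term followed by a strictly larger-exponent term is absorbed.
Result = w^9 + w^7*2

w^9 + w^7*2


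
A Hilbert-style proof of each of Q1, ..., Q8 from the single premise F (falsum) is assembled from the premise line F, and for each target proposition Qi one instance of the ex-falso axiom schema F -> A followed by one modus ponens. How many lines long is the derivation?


Ex falso, line by line:
- 1 premise line (F)
- 8 targets, each needing 1 axiom instance (F -> Qi) + 1 MP = 2 lines: 2 * 8 = 16
Total = 1 + 16 = 17 lines.

17


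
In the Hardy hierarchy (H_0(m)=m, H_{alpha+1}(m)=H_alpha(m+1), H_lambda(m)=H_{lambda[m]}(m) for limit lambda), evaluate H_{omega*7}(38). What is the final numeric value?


H_{omega*7}(38):
For the Hardy hierarchy, H_{omega*k}(n) = 2^k * n.
2^7 = 128.
128 * 38 = 4864

4864


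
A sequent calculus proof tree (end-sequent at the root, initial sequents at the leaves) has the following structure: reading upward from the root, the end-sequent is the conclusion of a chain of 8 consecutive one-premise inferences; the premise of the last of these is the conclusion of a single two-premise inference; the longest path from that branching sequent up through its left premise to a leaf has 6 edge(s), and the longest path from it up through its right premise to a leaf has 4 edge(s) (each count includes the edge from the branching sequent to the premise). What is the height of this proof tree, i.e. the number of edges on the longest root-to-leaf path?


Longest path through the left premise: 6 edges (measured from the branching sequent)
Longest path through the right premise: 4 edges
Height of the subtree rooted at the branching sequent: max(6, 4) = 6
The branching sequent sits 8 edges above the root (the chain of one-premise inferences), so height = 6 + 8 = 14

14


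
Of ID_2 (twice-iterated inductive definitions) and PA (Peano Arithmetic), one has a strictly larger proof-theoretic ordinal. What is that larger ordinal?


Proof-theoretic ordinal of ID_2 (twice-iterated inductive definitions): psi_0(epsilon_{Omega_2+1})
Proof-theoretic ordinal of PA (Peano Arithmetic): epsilon_0
Comparing: epsilon_0 < psi_0(epsilon_{Omega_2+1}).
The larger ordinal is psi_0(epsilon_{Omega_2+1}) (from ID_2 (twice-iterated inductive definitions)).

psi_0(epsilon_{Omega_2+1})


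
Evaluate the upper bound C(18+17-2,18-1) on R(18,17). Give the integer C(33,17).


R(18,17) <= C(18+17-2, 18-1) = C(33, 17)
C(33, 17) = 33! / (17! * 16!)
= 1166803110

1166803110


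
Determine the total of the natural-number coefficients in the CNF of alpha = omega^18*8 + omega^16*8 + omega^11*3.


CNF: omega^18*8 + omega^16*8 + omega^11*3
Coefficients: 8 + 8 + 3 = 19

19


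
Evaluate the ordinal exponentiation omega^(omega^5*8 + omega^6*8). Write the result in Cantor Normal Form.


omega^(omega^5*8 + omega^6*8):
In ordinal addition a term is absorbed by a following term of strictly larger exponent: 5 < 6, so omega^5*8 + omega^6*8 = omega^6*8.
omega raised to a CNF ordinal is a single CNF term: Result = omega^(omega^6*8)

omega^(omega^6*8)


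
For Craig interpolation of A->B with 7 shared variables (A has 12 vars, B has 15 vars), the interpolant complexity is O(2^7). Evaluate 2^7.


Shared atoms = 7
Craig interpolant size bound = 2^7
= 128

128


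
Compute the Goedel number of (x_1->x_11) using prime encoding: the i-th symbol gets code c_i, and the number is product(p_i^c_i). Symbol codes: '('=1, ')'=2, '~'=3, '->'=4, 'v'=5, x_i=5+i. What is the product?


Formula: (x_1->x_11)
Symbol codes: [1, 6, 4, 16, 2]
Primes: [2, 3, 5, 7, 11]
p_1^1 = 2^1 = 2
p_2^6 = 3^6 = 729
p_3^4 = 5^4 = 625
p_4^16 = 7^16 = 33232930569601
p_5^2 = 11^2 = 121
Product = 3664304465767418261250

3664304465767418261250


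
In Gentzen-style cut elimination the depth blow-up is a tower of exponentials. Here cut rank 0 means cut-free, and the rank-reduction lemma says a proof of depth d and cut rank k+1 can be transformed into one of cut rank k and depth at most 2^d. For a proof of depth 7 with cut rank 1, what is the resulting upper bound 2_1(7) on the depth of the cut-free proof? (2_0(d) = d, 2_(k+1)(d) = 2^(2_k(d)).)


Each rank reduction sends depth d to at most 2^d; cut rank r needs r reductions.
2_0(7) = 7
2_1(7) = 2^7 = 128
Cut-free depth bound = 128

128


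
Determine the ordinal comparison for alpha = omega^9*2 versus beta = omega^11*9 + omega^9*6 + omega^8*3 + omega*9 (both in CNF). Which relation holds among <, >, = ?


Compare term by term from highest exponent:
alpha = omega^9*2
beta = omega^11*9 + omega^9*6 + omega^8*3 + omega*9
Term 1: alpha has omega^9*2, beta has omega^11*9
Term 2: alpha has omega^0*0, beta has omega^9*6
Term 3: alpha has omega^0*0, beta has omega^8*3
Term 4: alpha has omega^0*0, beta has omega^1*9
Result: alpha < beta

alpha < beta


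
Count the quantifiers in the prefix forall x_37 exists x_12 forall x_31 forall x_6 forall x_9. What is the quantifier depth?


Quantifier prefix has 5 quantifier symbols.
Quantifier depth = 5

5


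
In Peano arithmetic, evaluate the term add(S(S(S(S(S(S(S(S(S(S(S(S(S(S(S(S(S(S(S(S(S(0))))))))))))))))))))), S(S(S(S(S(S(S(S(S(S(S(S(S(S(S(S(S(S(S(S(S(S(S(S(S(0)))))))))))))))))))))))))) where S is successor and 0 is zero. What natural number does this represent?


add(S^21(0), S^25(0)):
S^21(0) = 21
S^25(0) = 25
21 + 25 = 46

46


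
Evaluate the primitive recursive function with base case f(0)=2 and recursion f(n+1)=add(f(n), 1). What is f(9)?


f(0) = 2
f(1) = add(f(0), 1) = add(2, 1) = 3
f(2) = add(f(1), 1) = add(3, 1) = 4
f(3) = add(f(2), 1) = add(4, 1) = 5
f(4) = add(f(3), 1) = add(5, 1) = 6
f(5) = add(f(4), 1) = add(6, 1) = 7
f(6) = add(f(5), 1) = add(7, 1) = 8
f(7) = add(f(6), 1) = add(8, 1) = 9
f(8) = add(f(7), 1) = add(9, 1) = 10
f(9) = add(f(8), 1) = add(10, 1) = 11


11
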